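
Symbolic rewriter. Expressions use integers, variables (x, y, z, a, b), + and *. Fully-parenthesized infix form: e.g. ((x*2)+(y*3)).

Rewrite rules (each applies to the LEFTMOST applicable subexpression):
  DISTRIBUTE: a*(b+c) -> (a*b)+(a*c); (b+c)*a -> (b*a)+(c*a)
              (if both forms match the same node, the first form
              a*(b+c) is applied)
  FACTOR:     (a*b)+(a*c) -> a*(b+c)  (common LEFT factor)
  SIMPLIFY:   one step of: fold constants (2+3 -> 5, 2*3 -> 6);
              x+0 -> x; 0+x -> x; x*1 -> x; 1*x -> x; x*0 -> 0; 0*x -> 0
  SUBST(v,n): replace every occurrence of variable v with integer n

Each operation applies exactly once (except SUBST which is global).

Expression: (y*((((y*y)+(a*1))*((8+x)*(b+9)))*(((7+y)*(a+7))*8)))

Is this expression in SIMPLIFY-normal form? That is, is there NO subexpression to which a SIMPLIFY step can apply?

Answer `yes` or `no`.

Answer: no

Derivation:
Expression: (y*((((y*y)+(a*1))*((8+x)*(b+9)))*(((7+y)*(a+7))*8)))
Scanning for simplifiable subexpressions (pre-order)...
  at root: (y*((((y*y)+(a*1))*((8+x)*(b+9)))*(((7+y)*(a+7))*8))) (not simplifiable)
  at R: ((((y*y)+(a*1))*((8+x)*(b+9)))*(((7+y)*(a+7))*8)) (not simplifiable)
  at RL: (((y*y)+(a*1))*((8+x)*(b+9))) (not simplifiable)
  at RLL: ((y*y)+(a*1)) (not simplifiable)
  at RLLL: (y*y) (not simplifiable)
  at RLLR: (a*1) (SIMPLIFIABLE)
  at RLR: ((8+x)*(b+9)) (not simplifiable)
  at RLRL: (8+x) (not simplifiable)
  at RLRR: (b+9) (not simplifiable)
  at RR: (((7+y)*(a+7))*8) (not simplifiable)
  at RRL: ((7+y)*(a+7)) (not simplifiable)
  at RRLL: (7+y) (not simplifiable)
  at RRLR: (a+7) (not simplifiable)
Found simplifiable subexpr at path RLLR: (a*1)
One SIMPLIFY step would give: (y*((((y*y)+a)*((8+x)*(b+9)))*(((7+y)*(a+7))*8)))
-> NOT in normal form.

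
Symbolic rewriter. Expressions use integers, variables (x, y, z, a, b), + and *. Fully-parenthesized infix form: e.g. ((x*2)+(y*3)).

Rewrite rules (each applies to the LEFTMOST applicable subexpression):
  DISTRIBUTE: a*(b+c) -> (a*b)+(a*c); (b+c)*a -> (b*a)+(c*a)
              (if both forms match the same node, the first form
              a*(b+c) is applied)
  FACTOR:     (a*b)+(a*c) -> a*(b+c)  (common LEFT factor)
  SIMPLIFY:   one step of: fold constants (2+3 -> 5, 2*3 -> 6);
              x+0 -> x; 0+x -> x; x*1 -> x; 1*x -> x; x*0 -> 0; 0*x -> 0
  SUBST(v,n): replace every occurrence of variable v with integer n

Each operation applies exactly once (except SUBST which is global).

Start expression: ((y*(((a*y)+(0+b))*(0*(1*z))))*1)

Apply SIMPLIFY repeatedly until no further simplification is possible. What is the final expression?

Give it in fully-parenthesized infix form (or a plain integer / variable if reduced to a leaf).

Answer: 0

Derivation:
Start: ((y*(((a*y)+(0+b))*(0*(1*z))))*1)
Step 1: at root: ((y*(((a*y)+(0+b))*(0*(1*z))))*1) -> (y*(((a*y)+(0+b))*(0*(1*z)))); overall: ((y*(((a*y)+(0+b))*(0*(1*z))))*1) -> (y*(((a*y)+(0+b))*(0*(1*z))))
Step 2: at RLR: (0+b) -> b; overall: (y*(((a*y)+(0+b))*(0*(1*z)))) -> (y*(((a*y)+b)*(0*(1*z))))
Step 3: at RR: (0*(1*z)) -> 0; overall: (y*(((a*y)+b)*(0*(1*z)))) -> (y*(((a*y)+b)*0))
Step 4: at R: (((a*y)+b)*0) -> 0; overall: (y*(((a*y)+b)*0)) -> (y*0)
Step 5: at root: (y*0) -> 0; overall: (y*0) -> 0
Fixed point: 0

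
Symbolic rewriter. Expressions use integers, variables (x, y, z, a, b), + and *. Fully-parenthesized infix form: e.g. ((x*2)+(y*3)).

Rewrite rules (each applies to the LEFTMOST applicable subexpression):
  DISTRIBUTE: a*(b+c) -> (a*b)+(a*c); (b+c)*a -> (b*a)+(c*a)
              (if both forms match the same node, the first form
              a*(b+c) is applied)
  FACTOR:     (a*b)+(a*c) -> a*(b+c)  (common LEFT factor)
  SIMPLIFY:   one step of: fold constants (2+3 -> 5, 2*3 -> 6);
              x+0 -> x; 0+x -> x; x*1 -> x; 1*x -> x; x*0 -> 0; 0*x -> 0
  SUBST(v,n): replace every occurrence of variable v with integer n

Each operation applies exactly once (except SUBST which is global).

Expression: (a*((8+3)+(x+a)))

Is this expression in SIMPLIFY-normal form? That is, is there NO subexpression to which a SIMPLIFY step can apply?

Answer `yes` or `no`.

Expression: (a*((8+3)+(x+a)))
Scanning for simplifiable subexpressions (pre-order)...
  at root: (a*((8+3)+(x+a))) (not simplifiable)
  at R: ((8+3)+(x+a)) (not simplifiable)
  at RL: (8+3) (SIMPLIFIABLE)
  at RR: (x+a) (not simplifiable)
Found simplifiable subexpr at path RL: (8+3)
One SIMPLIFY step would give: (a*(11+(x+a)))
-> NOT in normal form.

Answer: no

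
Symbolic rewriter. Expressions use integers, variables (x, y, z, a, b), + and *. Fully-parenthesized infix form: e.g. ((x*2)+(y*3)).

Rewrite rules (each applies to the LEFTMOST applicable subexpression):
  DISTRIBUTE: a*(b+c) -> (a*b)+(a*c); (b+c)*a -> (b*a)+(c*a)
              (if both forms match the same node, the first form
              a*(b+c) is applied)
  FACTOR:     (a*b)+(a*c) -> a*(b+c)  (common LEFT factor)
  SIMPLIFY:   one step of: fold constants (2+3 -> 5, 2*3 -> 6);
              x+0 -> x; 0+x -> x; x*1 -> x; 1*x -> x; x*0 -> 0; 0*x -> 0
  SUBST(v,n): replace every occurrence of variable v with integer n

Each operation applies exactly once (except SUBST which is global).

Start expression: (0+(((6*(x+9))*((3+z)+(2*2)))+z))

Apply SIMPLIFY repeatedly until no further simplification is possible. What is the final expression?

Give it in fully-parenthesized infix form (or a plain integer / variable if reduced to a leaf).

Start: (0+(((6*(x+9))*((3+z)+(2*2)))+z))
Step 1: at root: (0+(((6*(x+9))*((3+z)+(2*2)))+z)) -> (((6*(x+9))*((3+z)+(2*2)))+z); overall: (0+(((6*(x+9))*((3+z)+(2*2)))+z)) -> (((6*(x+9))*((3+z)+(2*2)))+z)
Step 2: at LRR: (2*2) -> 4; overall: (((6*(x+9))*((3+z)+(2*2)))+z) -> (((6*(x+9))*((3+z)+4))+z)
Fixed point: (((6*(x+9))*((3+z)+4))+z)

Answer: (((6*(x+9))*((3+z)+4))+z)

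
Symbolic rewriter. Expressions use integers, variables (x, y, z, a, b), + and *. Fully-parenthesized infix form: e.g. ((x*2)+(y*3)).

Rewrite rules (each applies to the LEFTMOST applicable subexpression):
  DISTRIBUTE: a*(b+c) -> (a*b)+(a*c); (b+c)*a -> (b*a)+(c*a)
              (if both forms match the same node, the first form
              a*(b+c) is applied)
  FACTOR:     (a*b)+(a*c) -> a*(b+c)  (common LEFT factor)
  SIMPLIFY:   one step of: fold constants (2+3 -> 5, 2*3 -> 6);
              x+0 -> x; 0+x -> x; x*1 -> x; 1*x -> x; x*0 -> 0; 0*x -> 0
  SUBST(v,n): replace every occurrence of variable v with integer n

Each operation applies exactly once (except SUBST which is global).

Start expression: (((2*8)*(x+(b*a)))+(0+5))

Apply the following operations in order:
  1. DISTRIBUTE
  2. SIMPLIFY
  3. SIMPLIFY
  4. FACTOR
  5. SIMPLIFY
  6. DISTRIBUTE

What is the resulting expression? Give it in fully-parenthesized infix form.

Start: (((2*8)*(x+(b*a)))+(0+5))
Apply DISTRIBUTE at L (target: ((2*8)*(x+(b*a)))): (((2*8)*(x+(b*a)))+(0+5)) -> ((((2*8)*x)+((2*8)*(b*a)))+(0+5))
Apply SIMPLIFY at LLL (target: (2*8)): ((((2*8)*x)+((2*8)*(b*a)))+(0+5)) -> (((16*x)+((2*8)*(b*a)))+(0+5))
Apply SIMPLIFY at LRL (target: (2*8)): (((16*x)+((2*8)*(b*a)))+(0+5)) -> (((16*x)+(16*(b*a)))+(0+5))
Apply FACTOR at L (target: ((16*x)+(16*(b*a)))): (((16*x)+(16*(b*a)))+(0+5)) -> ((16*(x+(b*a)))+(0+5))
Apply SIMPLIFY at R (target: (0+5)): ((16*(x+(b*a)))+(0+5)) -> ((16*(x+(b*a)))+5)
Apply DISTRIBUTE at L (target: (16*(x+(b*a)))): ((16*(x+(b*a)))+5) -> (((16*x)+(16*(b*a)))+5)

Answer: (((16*x)+(16*(b*a)))+5)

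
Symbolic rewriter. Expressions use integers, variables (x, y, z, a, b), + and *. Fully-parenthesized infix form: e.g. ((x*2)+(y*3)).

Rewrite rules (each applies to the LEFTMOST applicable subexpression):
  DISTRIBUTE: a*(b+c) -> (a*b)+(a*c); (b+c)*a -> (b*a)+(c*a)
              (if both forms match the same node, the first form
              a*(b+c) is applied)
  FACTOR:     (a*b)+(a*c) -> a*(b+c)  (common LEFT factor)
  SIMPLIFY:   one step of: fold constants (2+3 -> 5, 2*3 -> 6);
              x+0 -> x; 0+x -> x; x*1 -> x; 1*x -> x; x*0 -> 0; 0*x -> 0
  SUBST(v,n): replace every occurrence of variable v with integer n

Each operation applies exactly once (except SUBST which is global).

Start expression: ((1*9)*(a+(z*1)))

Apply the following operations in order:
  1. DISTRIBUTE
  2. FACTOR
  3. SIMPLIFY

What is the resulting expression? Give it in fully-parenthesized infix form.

Answer: (9*(a+(z*1)))

Derivation:
Start: ((1*9)*(a+(z*1)))
Apply DISTRIBUTE at root (target: ((1*9)*(a+(z*1)))): ((1*9)*(a+(z*1))) -> (((1*9)*a)+((1*9)*(z*1)))
Apply FACTOR at root (target: (((1*9)*a)+((1*9)*(z*1)))): (((1*9)*a)+((1*9)*(z*1))) -> ((1*9)*(a+(z*1)))
Apply SIMPLIFY at L (target: (1*9)): ((1*9)*(a+(z*1))) -> (9*(a+(z*1)))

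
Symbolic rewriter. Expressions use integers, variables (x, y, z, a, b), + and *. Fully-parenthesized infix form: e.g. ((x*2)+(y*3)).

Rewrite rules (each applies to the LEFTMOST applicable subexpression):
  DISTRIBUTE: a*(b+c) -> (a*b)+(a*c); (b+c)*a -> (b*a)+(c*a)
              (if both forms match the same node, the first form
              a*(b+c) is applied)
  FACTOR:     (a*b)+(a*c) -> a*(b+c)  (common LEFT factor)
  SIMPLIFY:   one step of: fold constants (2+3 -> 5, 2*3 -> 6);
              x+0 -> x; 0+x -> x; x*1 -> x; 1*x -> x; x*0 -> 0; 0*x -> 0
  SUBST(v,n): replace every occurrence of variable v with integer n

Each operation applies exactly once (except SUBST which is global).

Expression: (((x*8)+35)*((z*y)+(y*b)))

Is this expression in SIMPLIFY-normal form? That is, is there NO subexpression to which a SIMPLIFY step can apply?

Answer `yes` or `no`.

Answer: yes

Derivation:
Expression: (((x*8)+35)*((z*y)+(y*b)))
Scanning for simplifiable subexpressions (pre-order)...
  at root: (((x*8)+35)*((z*y)+(y*b))) (not simplifiable)
  at L: ((x*8)+35) (not simplifiable)
  at LL: (x*8) (not simplifiable)
  at R: ((z*y)+(y*b)) (not simplifiable)
  at RL: (z*y) (not simplifiable)
  at RR: (y*b) (not simplifiable)
Result: no simplifiable subexpression found -> normal form.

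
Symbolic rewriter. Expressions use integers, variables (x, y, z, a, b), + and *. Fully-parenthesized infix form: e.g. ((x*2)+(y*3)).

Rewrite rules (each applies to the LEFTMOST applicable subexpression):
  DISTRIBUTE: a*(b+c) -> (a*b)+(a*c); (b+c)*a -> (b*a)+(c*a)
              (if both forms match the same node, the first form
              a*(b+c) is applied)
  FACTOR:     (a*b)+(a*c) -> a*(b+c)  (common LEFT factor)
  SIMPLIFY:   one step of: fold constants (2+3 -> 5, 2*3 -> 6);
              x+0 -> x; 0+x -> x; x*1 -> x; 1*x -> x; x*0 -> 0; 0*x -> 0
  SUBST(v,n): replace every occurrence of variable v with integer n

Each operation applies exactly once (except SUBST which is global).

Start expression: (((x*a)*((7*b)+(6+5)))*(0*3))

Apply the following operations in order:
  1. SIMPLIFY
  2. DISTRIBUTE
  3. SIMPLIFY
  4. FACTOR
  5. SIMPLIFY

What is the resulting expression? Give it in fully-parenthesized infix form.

Start: (((x*a)*((7*b)+(6+5)))*(0*3))
Apply SIMPLIFY at LRR (target: (6+5)): (((x*a)*((7*b)+(6+5)))*(0*3)) -> (((x*a)*((7*b)+11))*(0*3))
Apply DISTRIBUTE at L (target: ((x*a)*((7*b)+11))): (((x*a)*((7*b)+11))*(0*3)) -> ((((x*a)*(7*b))+((x*a)*11))*(0*3))
Apply SIMPLIFY at R (target: (0*3)): ((((x*a)*(7*b))+((x*a)*11))*(0*3)) -> ((((x*a)*(7*b))+((x*a)*11))*0)
Apply FACTOR at L (target: (((x*a)*(7*b))+((x*a)*11))): ((((x*a)*(7*b))+((x*a)*11))*0) -> (((x*a)*((7*b)+11))*0)
Apply SIMPLIFY at root (target: (((x*a)*((7*b)+11))*0)): (((x*a)*((7*b)+11))*0) -> 0

Answer: 0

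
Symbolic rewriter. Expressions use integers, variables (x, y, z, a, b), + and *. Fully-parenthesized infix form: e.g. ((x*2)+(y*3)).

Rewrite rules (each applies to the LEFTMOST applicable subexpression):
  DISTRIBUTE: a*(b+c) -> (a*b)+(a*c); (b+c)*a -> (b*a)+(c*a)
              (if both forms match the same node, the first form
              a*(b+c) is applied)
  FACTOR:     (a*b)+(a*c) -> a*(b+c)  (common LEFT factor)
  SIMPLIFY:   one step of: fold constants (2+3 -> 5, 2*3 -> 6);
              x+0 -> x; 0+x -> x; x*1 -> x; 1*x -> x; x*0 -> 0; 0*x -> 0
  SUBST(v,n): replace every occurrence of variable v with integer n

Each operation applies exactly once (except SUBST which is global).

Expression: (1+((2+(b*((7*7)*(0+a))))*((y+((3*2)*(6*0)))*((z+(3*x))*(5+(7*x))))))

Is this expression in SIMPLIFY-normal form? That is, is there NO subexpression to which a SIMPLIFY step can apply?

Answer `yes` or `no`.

Expression: (1+((2+(b*((7*7)*(0+a))))*((y+((3*2)*(6*0)))*((z+(3*x))*(5+(7*x))))))
Scanning for simplifiable subexpressions (pre-order)...
  at root: (1+((2+(b*((7*7)*(0+a))))*((y+((3*2)*(6*0)))*((z+(3*x))*(5+(7*x)))))) (not simplifiable)
  at R: ((2+(b*((7*7)*(0+a))))*((y+((3*2)*(6*0)))*((z+(3*x))*(5+(7*x))))) (not simplifiable)
  at RL: (2+(b*((7*7)*(0+a)))) (not simplifiable)
  at RLR: (b*((7*7)*(0+a))) (not simplifiable)
  at RLRR: ((7*7)*(0+a)) (not simplifiable)
  at RLRRL: (7*7) (SIMPLIFIABLE)
  at RLRRR: (0+a) (SIMPLIFIABLE)
  at RR: ((y+((3*2)*(6*0)))*((z+(3*x))*(5+(7*x)))) (not simplifiable)
  at RRL: (y+((3*2)*(6*0))) (not simplifiable)
  at RRLR: ((3*2)*(6*0)) (not simplifiable)
  at RRLRL: (3*2) (SIMPLIFIABLE)
  at RRLRR: (6*0) (SIMPLIFIABLE)
  at RRR: ((z+(3*x))*(5+(7*x))) (not simplifiable)
  at RRRL: (z+(3*x)) (not simplifiable)
  at RRRLR: (3*x) (not simplifiable)
  at RRRR: (5+(7*x)) (not simplifiable)
  at RRRRR: (7*x) (not simplifiable)
Found simplifiable subexpr at path RLRRL: (7*7)
One SIMPLIFY step would give: (1+((2+(b*(49*(0+a))))*((y+((3*2)*(6*0)))*((z+(3*x))*(5+(7*x))))))
-> NOT in normal form.

Answer: no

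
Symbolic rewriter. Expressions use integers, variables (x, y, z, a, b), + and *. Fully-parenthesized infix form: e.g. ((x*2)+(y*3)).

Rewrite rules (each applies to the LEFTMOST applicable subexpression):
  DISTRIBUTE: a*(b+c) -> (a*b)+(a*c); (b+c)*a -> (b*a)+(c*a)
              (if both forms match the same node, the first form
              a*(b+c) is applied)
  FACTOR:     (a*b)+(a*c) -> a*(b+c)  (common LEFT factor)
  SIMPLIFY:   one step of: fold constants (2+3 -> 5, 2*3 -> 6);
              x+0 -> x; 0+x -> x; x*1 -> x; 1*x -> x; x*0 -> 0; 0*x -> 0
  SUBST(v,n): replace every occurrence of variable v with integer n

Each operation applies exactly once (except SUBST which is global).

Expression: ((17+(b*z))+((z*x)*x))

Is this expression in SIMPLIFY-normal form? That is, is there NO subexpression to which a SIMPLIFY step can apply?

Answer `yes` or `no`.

Answer: yes

Derivation:
Expression: ((17+(b*z))+((z*x)*x))
Scanning for simplifiable subexpressions (pre-order)...
  at root: ((17+(b*z))+((z*x)*x)) (not simplifiable)
  at L: (17+(b*z)) (not simplifiable)
  at LR: (b*z) (not simplifiable)
  at R: ((z*x)*x) (not simplifiable)
  at RL: (z*x) (not simplifiable)
Result: no simplifiable subexpression found -> normal form.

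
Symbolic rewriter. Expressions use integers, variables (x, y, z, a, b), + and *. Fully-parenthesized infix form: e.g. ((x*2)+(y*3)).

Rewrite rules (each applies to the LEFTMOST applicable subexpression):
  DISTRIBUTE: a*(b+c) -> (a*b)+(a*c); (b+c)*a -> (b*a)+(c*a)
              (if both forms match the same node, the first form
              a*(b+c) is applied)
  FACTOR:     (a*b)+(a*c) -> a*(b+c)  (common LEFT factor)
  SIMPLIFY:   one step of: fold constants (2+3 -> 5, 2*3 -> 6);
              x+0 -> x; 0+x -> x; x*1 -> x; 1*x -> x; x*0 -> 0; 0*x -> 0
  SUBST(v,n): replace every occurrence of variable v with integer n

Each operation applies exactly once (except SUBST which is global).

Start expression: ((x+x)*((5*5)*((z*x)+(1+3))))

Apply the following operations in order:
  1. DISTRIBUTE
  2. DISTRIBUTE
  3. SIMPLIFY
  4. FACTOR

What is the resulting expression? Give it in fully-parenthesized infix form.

Answer: (x*(((25*(z*x))+((5*5)*(1+3)))+((5*5)*((z*x)+(1+3)))))

Derivation:
Start: ((x+x)*((5*5)*((z*x)+(1+3))))
Apply DISTRIBUTE at root (target: ((x+x)*((5*5)*((z*x)+(1+3))))): ((x+x)*((5*5)*((z*x)+(1+3)))) -> ((x*((5*5)*((z*x)+(1+3))))+(x*((5*5)*((z*x)+(1+3)))))
Apply DISTRIBUTE at LR (target: ((5*5)*((z*x)+(1+3)))): ((x*((5*5)*((z*x)+(1+3))))+(x*((5*5)*((z*x)+(1+3))))) -> ((x*(((5*5)*(z*x))+((5*5)*(1+3))))+(x*((5*5)*((z*x)+(1+3)))))
Apply SIMPLIFY at LRLL (target: (5*5)): ((x*(((5*5)*(z*x))+((5*5)*(1+3))))+(x*((5*5)*((z*x)+(1+3))))) -> ((x*((25*(z*x))+((5*5)*(1+3))))+(x*((5*5)*((z*x)+(1+3)))))
Apply FACTOR at root (target: ((x*((25*(z*x))+((5*5)*(1+3))))+(x*((5*5)*((z*x)+(1+3)))))): ((x*((25*(z*x))+((5*5)*(1+3))))+(x*((5*5)*((z*x)+(1+3))))) -> (x*(((25*(z*x))+((5*5)*(1+3)))+((5*5)*((z*x)+(1+3)))))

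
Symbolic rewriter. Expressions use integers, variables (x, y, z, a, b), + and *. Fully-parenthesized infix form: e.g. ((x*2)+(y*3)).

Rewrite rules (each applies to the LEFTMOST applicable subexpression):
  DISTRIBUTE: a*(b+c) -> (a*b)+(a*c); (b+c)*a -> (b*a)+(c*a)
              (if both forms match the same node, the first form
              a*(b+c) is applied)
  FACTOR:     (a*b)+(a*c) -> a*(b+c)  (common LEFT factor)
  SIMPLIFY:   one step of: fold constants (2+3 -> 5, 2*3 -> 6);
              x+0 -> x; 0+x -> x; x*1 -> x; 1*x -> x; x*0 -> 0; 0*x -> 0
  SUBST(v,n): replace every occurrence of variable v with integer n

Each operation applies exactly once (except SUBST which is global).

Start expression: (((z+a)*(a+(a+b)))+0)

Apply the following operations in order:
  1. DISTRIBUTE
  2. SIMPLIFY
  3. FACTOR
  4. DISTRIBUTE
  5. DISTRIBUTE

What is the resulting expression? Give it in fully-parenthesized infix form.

Answer: (((z*a)+(a*a))+((z+a)*(a+b)))

Derivation:
Start: (((z+a)*(a+(a+b)))+0)
Apply DISTRIBUTE at L (target: ((z+a)*(a+(a+b)))): (((z+a)*(a+(a+b)))+0) -> ((((z+a)*a)+((z+a)*(a+b)))+0)
Apply SIMPLIFY at root (target: ((((z+a)*a)+((z+a)*(a+b)))+0)): ((((z+a)*a)+((z+a)*(a+b)))+0) -> (((z+a)*a)+((z+a)*(a+b)))
Apply FACTOR at root (target: (((z+a)*a)+((z+a)*(a+b)))): (((z+a)*a)+((z+a)*(a+b))) -> ((z+a)*(a+(a+b)))
Apply DISTRIBUTE at root (target: ((z+a)*(a+(a+b)))): ((z+a)*(a+(a+b))) -> (((z+a)*a)+((z+a)*(a+b)))
Apply DISTRIBUTE at L (target: ((z+a)*a)): (((z+a)*a)+((z+a)*(a+b))) -> (((z*a)+(a*a))+((z+a)*(a+b)))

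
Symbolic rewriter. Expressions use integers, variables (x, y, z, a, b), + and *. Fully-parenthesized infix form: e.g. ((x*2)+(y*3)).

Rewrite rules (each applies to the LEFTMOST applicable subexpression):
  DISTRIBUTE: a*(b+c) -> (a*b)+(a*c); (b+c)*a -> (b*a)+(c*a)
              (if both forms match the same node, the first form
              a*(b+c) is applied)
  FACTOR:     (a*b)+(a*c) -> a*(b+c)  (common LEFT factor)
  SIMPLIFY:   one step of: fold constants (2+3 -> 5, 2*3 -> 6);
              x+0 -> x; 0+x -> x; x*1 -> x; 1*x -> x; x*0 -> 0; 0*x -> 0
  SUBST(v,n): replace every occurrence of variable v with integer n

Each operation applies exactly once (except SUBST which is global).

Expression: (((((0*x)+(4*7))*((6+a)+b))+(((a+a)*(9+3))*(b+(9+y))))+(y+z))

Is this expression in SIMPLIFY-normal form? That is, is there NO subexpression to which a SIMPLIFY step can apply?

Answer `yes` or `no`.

Answer: no

Derivation:
Expression: (((((0*x)+(4*7))*((6+a)+b))+(((a+a)*(9+3))*(b+(9+y))))+(y+z))
Scanning for simplifiable subexpressions (pre-order)...
  at root: (((((0*x)+(4*7))*((6+a)+b))+(((a+a)*(9+3))*(b+(9+y))))+(y+z)) (not simplifiable)
  at L: ((((0*x)+(4*7))*((6+a)+b))+(((a+a)*(9+3))*(b+(9+y)))) (not simplifiable)
  at LL: (((0*x)+(4*7))*((6+a)+b)) (not simplifiable)
  at LLL: ((0*x)+(4*7)) (not simplifiable)
  at LLLL: (0*x) (SIMPLIFIABLE)
  at LLLR: (4*7) (SIMPLIFIABLE)
  at LLR: ((6+a)+b) (not simplifiable)
  at LLRL: (6+a) (not simplifiable)
  at LR: (((a+a)*(9+3))*(b+(9+y))) (not simplifiable)
  at LRL: ((a+a)*(9+3)) (not simplifiable)
  at LRLL: (a+a) (not simplifiable)
  at LRLR: (9+3) (SIMPLIFIABLE)
  at LRR: (b+(9+y)) (not simplifiable)
  at LRRR: (9+y) (not simplifiable)
  at R: (y+z) (not simplifiable)
Found simplifiable subexpr at path LLLL: (0*x)
One SIMPLIFY step would give: ((((0+(4*7))*((6+a)+b))+(((a+a)*(9+3))*(b+(9+y))))+(y+z))
-> NOT in normal form.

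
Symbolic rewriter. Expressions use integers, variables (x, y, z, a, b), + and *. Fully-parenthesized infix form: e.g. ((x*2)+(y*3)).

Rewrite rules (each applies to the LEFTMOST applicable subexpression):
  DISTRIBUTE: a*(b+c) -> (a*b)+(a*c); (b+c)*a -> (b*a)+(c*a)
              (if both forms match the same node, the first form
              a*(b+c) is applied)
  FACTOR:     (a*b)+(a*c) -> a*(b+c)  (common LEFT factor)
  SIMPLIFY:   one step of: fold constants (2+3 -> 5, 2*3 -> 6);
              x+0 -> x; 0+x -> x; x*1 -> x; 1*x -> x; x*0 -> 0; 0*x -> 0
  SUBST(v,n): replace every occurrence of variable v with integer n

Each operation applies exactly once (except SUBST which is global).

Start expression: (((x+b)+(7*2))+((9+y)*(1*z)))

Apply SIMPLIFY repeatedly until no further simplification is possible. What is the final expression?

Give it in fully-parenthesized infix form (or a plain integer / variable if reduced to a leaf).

Start: (((x+b)+(7*2))+((9+y)*(1*z)))
Step 1: at LR: (7*2) -> 14; overall: (((x+b)+(7*2))+((9+y)*(1*z))) -> (((x+b)+14)+((9+y)*(1*z)))
Step 2: at RR: (1*z) -> z; overall: (((x+b)+14)+((9+y)*(1*z))) -> (((x+b)+14)+((9+y)*z))
Fixed point: (((x+b)+14)+((9+y)*z))

Answer: (((x+b)+14)+((9+y)*z))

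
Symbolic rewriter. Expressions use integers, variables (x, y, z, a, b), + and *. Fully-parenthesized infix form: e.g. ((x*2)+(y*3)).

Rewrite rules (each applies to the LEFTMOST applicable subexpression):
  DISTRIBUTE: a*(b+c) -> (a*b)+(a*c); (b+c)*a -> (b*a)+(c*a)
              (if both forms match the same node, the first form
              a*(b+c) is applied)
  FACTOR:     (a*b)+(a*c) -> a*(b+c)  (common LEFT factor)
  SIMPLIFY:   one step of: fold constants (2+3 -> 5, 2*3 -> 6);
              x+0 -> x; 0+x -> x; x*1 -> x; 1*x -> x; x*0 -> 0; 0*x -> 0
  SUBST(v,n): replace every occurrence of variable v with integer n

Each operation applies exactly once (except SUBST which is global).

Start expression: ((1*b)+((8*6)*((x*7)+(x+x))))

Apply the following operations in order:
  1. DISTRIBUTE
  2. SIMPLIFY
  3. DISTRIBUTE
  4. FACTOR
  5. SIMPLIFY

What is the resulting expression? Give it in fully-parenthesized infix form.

Start: ((1*b)+((8*6)*((x*7)+(x+x))))
Apply DISTRIBUTE at R (target: ((8*6)*((x*7)+(x+x)))): ((1*b)+((8*6)*((x*7)+(x+x)))) -> ((1*b)+(((8*6)*(x*7))+((8*6)*(x+x))))
Apply SIMPLIFY at L (target: (1*b)): ((1*b)+(((8*6)*(x*7))+((8*6)*(x+x)))) -> (b+(((8*6)*(x*7))+((8*6)*(x+x))))
Apply DISTRIBUTE at RR (target: ((8*6)*(x+x))): (b+(((8*6)*(x*7))+((8*6)*(x+x)))) -> (b+(((8*6)*(x*7))+(((8*6)*x)+((8*6)*x))))
Apply FACTOR at RR (target: (((8*6)*x)+((8*6)*x))): (b+(((8*6)*(x*7))+(((8*6)*x)+((8*6)*x)))) -> (b+(((8*6)*(x*7))+((8*6)*(x+x))))
Apply SIMPLIFY at RLL (target: (8*6)): (b+(((8*6)*(x*7))+((8*6)*(x+x)))) -> (b+((48*(x*7))+((8*6)*(x+x))))

Answer: (b+((48*(x*7))+((8*6)*(x+x))))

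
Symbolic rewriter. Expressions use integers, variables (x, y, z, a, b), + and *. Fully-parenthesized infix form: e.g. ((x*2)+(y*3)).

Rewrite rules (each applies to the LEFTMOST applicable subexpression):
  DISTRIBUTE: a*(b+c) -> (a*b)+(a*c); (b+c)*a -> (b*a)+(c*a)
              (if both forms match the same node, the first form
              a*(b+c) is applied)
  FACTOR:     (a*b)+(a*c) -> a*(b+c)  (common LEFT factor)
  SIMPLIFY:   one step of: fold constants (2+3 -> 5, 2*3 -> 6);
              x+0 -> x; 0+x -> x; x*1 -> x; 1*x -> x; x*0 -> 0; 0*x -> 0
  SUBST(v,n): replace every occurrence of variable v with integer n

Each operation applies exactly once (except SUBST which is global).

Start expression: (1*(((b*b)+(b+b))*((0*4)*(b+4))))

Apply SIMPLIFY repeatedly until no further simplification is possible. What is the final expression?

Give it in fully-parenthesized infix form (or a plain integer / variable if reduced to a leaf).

Answer: 0

Derivation:
Start: (1*(((b*b)+(b+b))*((0*4)*(b+4))))
Step 1: at root: (1*(((b*b)+(b+b))*((0*4)*(b+4)))) -> (((b*b)+(b+b))*((0*4)*(b+4))); overall: (1*(((b*b)+(b+b))*((0*4)*(b+4)))) -> (((b*b)+(b+b))*((0*4)*(b+4)))
Step 2: at RL: (0*4) -> 0; overall: (((b*b)+(b+b))*((0*4)*(b+4))) -> (((b*b)+(b+b))*(0*(b+4)))
Step 3: at R: (0*(b+4)) -> 0; overall: (((b*b)+(b+b))*(0*(b+4))) -> (((b*b)+(b+b))*0)
Step 4: at root: (((b*b)+(b+b))*0) -> 0; overall: (((b*b)+(b+b))*0) -> 0
Fixed point: 0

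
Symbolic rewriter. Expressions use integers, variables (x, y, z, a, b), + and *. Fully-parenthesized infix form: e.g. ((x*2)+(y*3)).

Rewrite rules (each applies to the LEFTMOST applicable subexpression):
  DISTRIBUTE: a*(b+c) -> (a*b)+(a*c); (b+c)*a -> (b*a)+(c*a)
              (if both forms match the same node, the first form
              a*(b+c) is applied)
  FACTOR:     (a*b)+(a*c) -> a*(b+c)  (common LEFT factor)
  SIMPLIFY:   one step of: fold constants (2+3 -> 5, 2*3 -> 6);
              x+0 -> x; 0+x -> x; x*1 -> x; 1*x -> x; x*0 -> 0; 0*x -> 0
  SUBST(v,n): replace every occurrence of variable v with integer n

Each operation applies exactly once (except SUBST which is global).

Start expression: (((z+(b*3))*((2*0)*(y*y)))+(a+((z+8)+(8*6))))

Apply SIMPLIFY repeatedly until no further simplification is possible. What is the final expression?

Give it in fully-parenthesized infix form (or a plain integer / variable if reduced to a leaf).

Answer: (a+((z+8)+48))

Derivation:
Start: (((z+(b*3))*((2*0)*(y*y)))+(a+((z+8)+(8*6))))
Step 1: at LRL: (2*0) -> 0; overall: (((z+(b*3))*((2*0)*(y*y)))+(a+((z+8)+(8*6)))) -> (((z+(b*3))*(0*(y*y)))+(a+((z+8)+(8*6))))
Step 2: at LR: (0*(y*y)) -> 0; overall: (((z+(b*3))*(0*(y*y)))+(a+((z+8)+(8*6)))) -> (((z+(b*3))*0)+(a+((z+8)+(8*6))))
Step 3: at L: ((z+(b*3))*0) -> 0; overall: (((z+(b*3))*0)+(a+((z+8)+(8*6)))) -> (0+(a+((z+8)+(8*6))))
Step 4: at root: (0+(a+((z+8)+(8*6)))) -> (a+((z+8)+(8*6))); overall: (0+(a+((z+8)+(8*6)))) -> (a+((z+8)+(8*6)))
Step 5: at RR: (8*6) -> 48; overall: (a+((z+8)+(8*6))) -> (a+((z+8)+48))
Fixed point: (a+((z+8)+48))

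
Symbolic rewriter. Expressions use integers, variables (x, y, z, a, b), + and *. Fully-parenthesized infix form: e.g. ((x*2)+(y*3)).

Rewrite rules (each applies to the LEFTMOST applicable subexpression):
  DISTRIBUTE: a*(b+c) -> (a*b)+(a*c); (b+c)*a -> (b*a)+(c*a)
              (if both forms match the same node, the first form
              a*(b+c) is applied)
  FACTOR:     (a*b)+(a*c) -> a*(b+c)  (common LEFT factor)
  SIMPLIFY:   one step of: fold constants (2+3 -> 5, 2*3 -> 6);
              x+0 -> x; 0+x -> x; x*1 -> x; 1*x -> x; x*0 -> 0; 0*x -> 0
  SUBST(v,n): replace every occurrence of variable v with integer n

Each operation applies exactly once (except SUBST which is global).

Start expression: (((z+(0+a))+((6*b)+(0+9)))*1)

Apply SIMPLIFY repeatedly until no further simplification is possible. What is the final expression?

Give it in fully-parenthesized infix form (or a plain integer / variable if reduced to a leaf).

Answer: ((z+a)+((6*b)+9))

Derivation:
Start: (((z+(0+a))+((6*b)+(0+9)))*1)
Step 1: at root: (((z+(0+a))+((6*b)+(0+9)))*1) -> ((z+(0+a))+((6*b)+(0+9))); overall: (((z+(0+a))+((6*b)+(0+9)))*1) -> ((z+(0+a))+((6*b)+(0+9)))
Step 2: at LR: (0+a) -> a; overall: ((z+(0+a))+((6*b)+(0+9))) -> ((z+a)+((6*b)+(0+9)))
Step 3: at RR: (0+9) -> 9; overall: ((z+a)+((6*b)+(0+9))) -> ((z+a)+((6*b)+9))
Fixed point: ((z+a)+((6*b)+9))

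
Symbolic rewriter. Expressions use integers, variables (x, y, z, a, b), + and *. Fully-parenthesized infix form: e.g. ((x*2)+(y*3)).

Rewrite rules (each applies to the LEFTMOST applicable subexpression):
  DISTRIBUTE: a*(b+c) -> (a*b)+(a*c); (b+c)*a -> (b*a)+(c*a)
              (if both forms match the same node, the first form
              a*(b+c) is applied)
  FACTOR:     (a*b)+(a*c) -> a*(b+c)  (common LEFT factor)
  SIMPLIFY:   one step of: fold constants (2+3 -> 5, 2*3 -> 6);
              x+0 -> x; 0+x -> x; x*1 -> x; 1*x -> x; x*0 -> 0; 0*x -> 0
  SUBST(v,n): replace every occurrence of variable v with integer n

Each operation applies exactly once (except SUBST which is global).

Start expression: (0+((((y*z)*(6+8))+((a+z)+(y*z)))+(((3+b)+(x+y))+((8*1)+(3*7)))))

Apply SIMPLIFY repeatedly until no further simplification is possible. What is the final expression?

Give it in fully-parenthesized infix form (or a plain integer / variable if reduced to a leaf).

Start: (0+((((y*z)*(6+8))+((a+z)+(y*z)))+(((3+b)+(x+y))+((8*1)+(3*7)))))
Step 1: at root: (0+((((y*z)*(6+8))+((a+z)+(y*z)))+(((3+b)+(x+y))+((8*1)+(3*7))))) -> ((((y*z)*(6+8))+((a+z)+(y*z)))+(((3+b)+(x+y))+((8*1)+(3*7)))); overall: (0+((((y*z)*(6+8))+((a+z)+(y*z)))+(((3+b)+(x+y))+((8*1)+(3*7))))) -> ((((y*z)*(6+8))+((a+z)+(y*z)))+(((3+b)+(x+y))+((8*1)+(3*7))))
Step 2: at LLR: (6+8) -> 14; overall: ((((y*z)*(6+8))+((a+z)+(y*z)))+(((3+b)+(x+y))+((8*1)+(3*7)))) -> ((((y*z)*14)+((a+z)+(y*z)))+(((3+b)+(x+y))+((8*1)+(3*7))))
Step 3: at RRL: (8*1) -> 8; overall: ((((y*z)*14)+((a+z)+(y*z)))+(((3+b)+(x+y))+((8*1)+(3*7)))) -> ((((y*z)*14)+((a+z)+(y*z)))+(((3+b)+(x+y))+(8+(3*7))))
Step 4: at RRR: (3*7) -> 21; overall: ((((y*z)*14)+((a+z)+(y*z)))+(((3+b)+(x+y))+(8+(3*7)))) -> ((((y*z)*14)+((a+z)+(y*z)))+(((3+b)+(x+y))+(8+21)))
Step 5: at RR: (8+21) -> 29; overall: ((((y*z)*14)+((a+z)+(y*z)))+(((3+b)+(x+y))+(8+21))) -> ((((y*z)*14)+((a+z)+(y*z)))+(((3+b)+(x+y))+29))
Fixed point: ((((y*z)*14)+((a+z)+(y*z)))+(((3+b)+(x+y))+29))

Answer: ((((y*z)*14)+((a+z)+(y*z)))+(((3+b)+(x+y))+29))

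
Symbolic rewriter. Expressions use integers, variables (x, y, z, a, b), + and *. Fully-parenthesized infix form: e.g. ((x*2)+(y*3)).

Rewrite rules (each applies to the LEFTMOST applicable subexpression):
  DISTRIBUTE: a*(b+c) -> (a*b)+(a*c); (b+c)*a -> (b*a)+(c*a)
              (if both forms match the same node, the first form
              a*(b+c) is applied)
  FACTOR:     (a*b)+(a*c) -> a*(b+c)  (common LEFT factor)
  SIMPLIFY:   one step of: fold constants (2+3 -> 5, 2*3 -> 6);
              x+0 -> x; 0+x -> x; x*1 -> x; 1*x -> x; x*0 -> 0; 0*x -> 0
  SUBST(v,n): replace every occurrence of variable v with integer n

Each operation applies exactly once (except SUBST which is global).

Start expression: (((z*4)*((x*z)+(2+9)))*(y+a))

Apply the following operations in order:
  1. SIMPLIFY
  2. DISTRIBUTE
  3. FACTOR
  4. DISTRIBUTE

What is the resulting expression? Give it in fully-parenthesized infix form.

Start: (((z*4)*((x*z)+(2+9)))*(y+a))
Apply SIMPLIFY at LRR (target: (2+9)): (((z*4)*((x*z)+(2+9)))*(y+a)) -> (((z*4)*((x*z)+11))*(y+a))
Apply DISTRIBUTE at root (target: (((z*4)*((x*z)+11))*(y+a))): (((z*4)*((x*z)+11))*(y+a)) -> ((((z*4)*((x*z)+11))*y)+(((z*4)*((x*z)+11))*a))
Apply FACTOR at root (target: ((((z*4)*((x*z)+11))*y)+(((z*4)*((x*z)+11))*a))): ((((z*4)*((x*z)+11))*y)+(((z*4)*((x*z)+11))*a)) -> (((z*4)*((x*z)+11))*(y+a))
Apply DISTRIBUTE at root (target: (((z*4)*((x*z)+11))*(y+a))): (((z*4)*((x*z)+11))*(y+a)) -> ((((z*4)*((x*z)+11))*y)+(((z*4)*((x*z)+11))*a))

Answer: ((((z*4)*((x*z)+11))*y)+(((z*4)*((x*z)+11))*a))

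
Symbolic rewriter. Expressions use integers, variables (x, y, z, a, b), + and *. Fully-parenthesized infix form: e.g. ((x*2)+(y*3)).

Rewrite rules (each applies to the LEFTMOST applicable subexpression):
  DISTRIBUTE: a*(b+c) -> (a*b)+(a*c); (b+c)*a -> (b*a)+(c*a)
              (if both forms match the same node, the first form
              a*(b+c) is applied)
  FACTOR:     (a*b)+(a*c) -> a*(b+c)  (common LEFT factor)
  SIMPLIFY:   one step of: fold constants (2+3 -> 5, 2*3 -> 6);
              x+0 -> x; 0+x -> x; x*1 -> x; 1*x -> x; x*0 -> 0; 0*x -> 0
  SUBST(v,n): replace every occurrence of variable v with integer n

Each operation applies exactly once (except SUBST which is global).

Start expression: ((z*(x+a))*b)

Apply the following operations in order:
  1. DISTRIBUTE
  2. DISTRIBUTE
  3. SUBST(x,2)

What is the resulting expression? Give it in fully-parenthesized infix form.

Start: ((z*(x+a))*b)
Apply DISTRIBUTE at L (target: (z*(x+a))): ((z*(x+a))*b) -> (((z*x)+(z*a))*b)
Apply DISTRIBUTE at root (target: (((z*x)+(z*a))*b)): (((z*x)+(z*a))*b) -> (((z*x)*b)+((z*a)*b))
Apply SUBST(x,2): (((z*x)*b)+((z*a)*b)) -> (((z*2)*b)+((z*a)*b))

Answer: (((z*2)*b)+((z*a)*b))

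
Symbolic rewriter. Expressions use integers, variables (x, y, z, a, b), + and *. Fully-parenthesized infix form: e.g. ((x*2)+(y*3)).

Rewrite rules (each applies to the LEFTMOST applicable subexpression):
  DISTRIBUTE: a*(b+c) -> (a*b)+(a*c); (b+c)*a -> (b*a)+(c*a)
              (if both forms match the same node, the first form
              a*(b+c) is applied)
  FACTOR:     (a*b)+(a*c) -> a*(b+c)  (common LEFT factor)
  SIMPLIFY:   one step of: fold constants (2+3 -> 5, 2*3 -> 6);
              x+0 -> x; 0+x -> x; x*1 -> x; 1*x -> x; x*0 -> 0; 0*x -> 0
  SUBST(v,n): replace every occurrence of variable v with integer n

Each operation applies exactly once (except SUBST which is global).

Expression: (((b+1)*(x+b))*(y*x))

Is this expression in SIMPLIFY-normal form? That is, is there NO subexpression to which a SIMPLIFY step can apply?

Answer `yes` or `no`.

Expression: (((b+1)*(x+b))*(y*x))
Scanning for simplifiable subexpressions (pre-order)...
  at root: (((b+1)*(x+b))*(y*x)) (not simplifiable)
  at L: ((b+1)*(x+b)) (not simplifiable)
  at LL: (b+1) (not simplifiable)
  at LR: (x+b) (not simplifiable)
  at R: (y*x) (not simplifiable)
Result: no simplifiable subexpression found -> normal form.

Answer: yes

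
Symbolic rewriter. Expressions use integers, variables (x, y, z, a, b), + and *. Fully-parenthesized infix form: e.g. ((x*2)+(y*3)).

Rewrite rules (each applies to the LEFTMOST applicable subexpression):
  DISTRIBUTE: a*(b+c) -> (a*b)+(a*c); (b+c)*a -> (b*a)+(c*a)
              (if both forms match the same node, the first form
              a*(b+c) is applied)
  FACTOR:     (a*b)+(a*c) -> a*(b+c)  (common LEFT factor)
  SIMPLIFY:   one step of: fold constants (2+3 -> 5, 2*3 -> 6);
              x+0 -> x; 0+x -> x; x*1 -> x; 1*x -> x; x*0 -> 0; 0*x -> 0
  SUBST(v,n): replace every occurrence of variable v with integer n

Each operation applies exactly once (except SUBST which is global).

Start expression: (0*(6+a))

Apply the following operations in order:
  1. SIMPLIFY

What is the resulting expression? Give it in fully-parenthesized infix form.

Start: (0*(6+a))
Apply SIMPLIFY at root (target: (0*(6+a))): (0*(6+a)) -> 0

Answer: 0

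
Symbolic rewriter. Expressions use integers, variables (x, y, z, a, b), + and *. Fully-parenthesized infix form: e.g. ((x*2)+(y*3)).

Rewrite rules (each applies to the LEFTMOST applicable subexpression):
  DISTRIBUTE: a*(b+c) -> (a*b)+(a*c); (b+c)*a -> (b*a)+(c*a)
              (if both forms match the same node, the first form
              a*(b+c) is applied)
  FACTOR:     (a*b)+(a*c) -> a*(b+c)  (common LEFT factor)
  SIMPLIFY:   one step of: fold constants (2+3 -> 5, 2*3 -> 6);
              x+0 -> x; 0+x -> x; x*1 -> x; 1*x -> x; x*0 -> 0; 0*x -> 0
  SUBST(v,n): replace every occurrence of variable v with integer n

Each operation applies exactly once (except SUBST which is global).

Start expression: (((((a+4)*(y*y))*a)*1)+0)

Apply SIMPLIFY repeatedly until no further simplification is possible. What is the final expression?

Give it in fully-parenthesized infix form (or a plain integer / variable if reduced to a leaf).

Answer: (((a+4)*(y*y))*a)

Derivation:
Start: (((((a+4)*(y*y))*a)*1)+0)
Step 1: at root: (((((a+4)*(y*y))*a)*1)+0) -> ((((a+4)*(y*y))*a)*1); overall: (((((a+4)*(y*y))*a)*1)+0) -> ((((a+4)*(y*y))*a)*1)
Step 2: at root: ((((a+4)*(y*y))*a)*1) -> (((a+4)*(y*y))*a); overall: ((((a+4)*(y*y))*a)*1) -> (((a+4)*(y*y))*a)
Fixed point: (((a+4)*(y*y))*a)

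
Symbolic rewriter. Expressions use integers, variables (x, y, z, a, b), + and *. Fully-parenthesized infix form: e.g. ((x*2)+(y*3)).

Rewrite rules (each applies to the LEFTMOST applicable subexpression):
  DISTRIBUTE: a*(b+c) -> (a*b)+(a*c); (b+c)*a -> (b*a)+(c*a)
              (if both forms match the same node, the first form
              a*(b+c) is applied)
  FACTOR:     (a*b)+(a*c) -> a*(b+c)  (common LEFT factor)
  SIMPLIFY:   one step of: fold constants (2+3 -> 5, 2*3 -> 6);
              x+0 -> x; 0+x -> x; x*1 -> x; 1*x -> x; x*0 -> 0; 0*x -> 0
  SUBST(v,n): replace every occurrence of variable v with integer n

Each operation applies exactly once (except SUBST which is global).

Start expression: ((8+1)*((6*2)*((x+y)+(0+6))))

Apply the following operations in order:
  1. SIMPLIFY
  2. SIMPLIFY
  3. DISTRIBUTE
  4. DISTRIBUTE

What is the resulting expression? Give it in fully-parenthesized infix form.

Answer: ((9*(12*(x+y)))+(9*(12*(0+6))))

Derivation:
Start: ((8+1)*((6*2)*((x+y)+(0+6))))
Apply SIMPLIFY at L (target: (8+1)): ((8+1)*((6*2)*((x+y)+(0+6)))) -> (9*((6*2)*((x+y)+(0+6))))
Apply SIMPLIFY at RL (target: (6*2)): (9*((6*2)*((x+y)+(0+6)))) -> (9*(12*((x+y)+(0+6))))
Apply DISTRIBUTE at R (target: (12*((x+y)+(0+6)))): (9*(12*((x+y)+(0+6)))) -> (9*((12*(x+y))+(12*(0+6))))
Apply DISTRIBUTE at root (target: (9*((12*(x+y))+(12*(0+6))))): (9*((12*(x+y))+(12*(0+6)))) -> ((9*(12*(x+y)))+(9*(12*(0+6))))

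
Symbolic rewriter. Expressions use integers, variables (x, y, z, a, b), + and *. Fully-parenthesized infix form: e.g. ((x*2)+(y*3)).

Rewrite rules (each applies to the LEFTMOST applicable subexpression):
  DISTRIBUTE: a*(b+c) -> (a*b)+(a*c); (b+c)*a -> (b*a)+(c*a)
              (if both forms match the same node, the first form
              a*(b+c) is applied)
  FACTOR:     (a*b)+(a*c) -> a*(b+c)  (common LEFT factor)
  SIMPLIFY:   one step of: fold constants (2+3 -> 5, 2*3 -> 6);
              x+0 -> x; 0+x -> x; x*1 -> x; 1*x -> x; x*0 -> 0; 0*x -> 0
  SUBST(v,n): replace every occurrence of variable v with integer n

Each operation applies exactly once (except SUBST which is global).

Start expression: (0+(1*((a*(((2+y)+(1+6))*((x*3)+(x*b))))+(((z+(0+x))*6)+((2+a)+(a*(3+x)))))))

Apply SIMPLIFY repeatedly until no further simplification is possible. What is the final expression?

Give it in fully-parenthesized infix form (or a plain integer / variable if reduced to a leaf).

Answer: ((a*(((2+y)+7)*((x*3)+(x*b))))+(((z+x)*6)+((2+a)+(a*(3+x)))))

Derivation:
Start: (0+(1*((a*(((2+y)+(1+6))*((x*3)+(x*b))))+(((z+(0+x))*6)+((2+a)+(a*(3+x)))))))
Step 1: at root: (0+(1*((a*(((2+y)+(1+6))*((x*3)+(x*b))))+(((z+(0+x))*6)+((2+a)+(a*(3+x))))))) -> (1*((a*(((2+y)+(1+6))*((x*3)+(x*b))))+(((z+(0+x))*6)+((2+a)+(a*(3+x)))))); overall: (0+(1*((a*(((2+y)+(1+6))*((x*3)+(x*b))))+(((z+(0+x))*6)+((2+a)+(a*(3+x))))))) -> (1*((a*(((2+y)+(1+6))*((x*3)+(x*b))))+(((z+(0+x))*6)+((2+a)+(a*(3+x))))))
Step 2: at root: (1*((a*(((2+y)+(1+6))*((x*3)+(x*b))))+(((z+(0+x))*6)+((2+a)+(a*(3+x)))))) -> ((a*(((2+y)+(1+6))*((x*3)+(x*b))))+(((z+(0+x))*6)+((2+a)+(a*(3+x))))); overall: (1*((a*(((2+y)+(1+6))*((x*3)+(x*b))))+(((z+(0+x))*6)+((2+a)+(a*(3+x)))))) -> ((a*(((2+y)+(1+6))*((x*3)+(x*b))))+(((z+(0+x))*6)+((2+a)+(a*(3+x)))))
Step 3: at LRLR: (1+6) -> 7; overall: ((a*(((2+y)+(1+6))*((x*3)+(x*b))))+(((z+(0+x))*6)+((2+a)+(a*(3+x))))) -> ((a*(((2+y)+7)*((x*3)+(x*b))))+(((z+(0+x))*6)+((2+a)+(a*(3+x)))))
Step 4: at RLLR: (0+x) -> x; overall: ((a*(((2+y)+7)*((x*3)+(x*b))))+(((z+(0+x))*6)+((2+a)+(a*(3+x))))) -> ((a*(((2+y)+7)*((x*3)+(x*b))))+(((z+x)*6)+((2+a)+(a*(3+x)))))
Fixed point: ((a*(((2+y)+7)*((x*3)+(x*b))))+(((z+x)*6)+((2+a)+(a*(3+x)))))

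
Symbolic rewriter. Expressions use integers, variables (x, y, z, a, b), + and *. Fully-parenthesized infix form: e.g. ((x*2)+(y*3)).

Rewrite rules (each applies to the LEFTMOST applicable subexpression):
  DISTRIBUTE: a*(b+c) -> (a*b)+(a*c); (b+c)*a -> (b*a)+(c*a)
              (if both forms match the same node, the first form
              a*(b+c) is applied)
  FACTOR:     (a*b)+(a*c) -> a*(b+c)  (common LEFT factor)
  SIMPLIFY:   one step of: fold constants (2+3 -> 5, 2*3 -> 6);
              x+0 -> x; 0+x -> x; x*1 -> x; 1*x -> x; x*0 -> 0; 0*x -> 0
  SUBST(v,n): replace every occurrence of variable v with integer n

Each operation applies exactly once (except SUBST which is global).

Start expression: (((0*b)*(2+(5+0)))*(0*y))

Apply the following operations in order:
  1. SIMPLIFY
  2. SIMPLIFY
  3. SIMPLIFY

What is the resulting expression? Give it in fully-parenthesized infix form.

Start: (((0*b)*(2+(5+0)))*(0*y))
Apply SIMPLIFY at LL (target: (0*b)): (((0*b)*(2+(5+0)))*(0*y)) -> ((0*(2+(5+0)))*(0*y))
Apply SIMPLIFY at L (target: (0*(2+(5+0)))): ((0*(2+(5+0)))*(0*y)) -> (0*(0*y))
Apply SIMPLIFY at root (target: (0*(0*y))): (0*(0*y)) -> 0

Answer: 0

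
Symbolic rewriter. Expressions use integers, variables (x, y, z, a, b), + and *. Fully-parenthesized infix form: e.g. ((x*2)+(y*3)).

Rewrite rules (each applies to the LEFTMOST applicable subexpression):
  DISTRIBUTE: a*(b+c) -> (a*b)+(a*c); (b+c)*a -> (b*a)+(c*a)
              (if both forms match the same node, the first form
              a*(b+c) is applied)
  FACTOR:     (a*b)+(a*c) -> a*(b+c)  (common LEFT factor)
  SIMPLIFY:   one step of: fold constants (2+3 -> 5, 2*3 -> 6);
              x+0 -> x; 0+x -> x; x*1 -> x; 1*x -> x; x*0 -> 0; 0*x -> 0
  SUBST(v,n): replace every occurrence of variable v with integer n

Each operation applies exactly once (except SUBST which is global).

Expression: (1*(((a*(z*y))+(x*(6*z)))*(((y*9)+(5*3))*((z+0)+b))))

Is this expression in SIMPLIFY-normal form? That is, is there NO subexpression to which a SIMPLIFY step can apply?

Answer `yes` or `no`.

Expression: (1*(((a*(z*y))+(x*(6*z)))*(((y*9)+(5*3))*((z+0)+b))))
Scanning for simplifiable subexpressions (pre-order)...
  at root: (1*(((a*(z*y))+(x*(6*z)))*(((y*9)+(5*3))*((z+0)+b)))) (SIMPLIFIABLE)
  at R: (((a*(z*y))+(x*(6*z)))*(((y*9)+(5*3))*((z+0)+b))) (not simplifiable)
  at RL: ((a*(z*y))+(x*(6*z))) (not simplifiable)
  at RLL: (a*(z*y)) (not simplifiable)
  at RLLR: (z*y) (not simplifiable)
  at RLR: (x*(6*z)) (not simplifiable)
  at RLRR: (6*z) (not simplifiable)
  at RR: (((y*9)+(5*3))*((z+0)+b)) (not simplifiable)
  at RRL: ((y*9)+(5*3)) (not simplifiable)
  at RRLL: (y*9) (not simplifiable)
  at RRLR: (5*3) (SIMPLIFIABLE)
  at RRR: ((z+0)+b) (not simplifiable)
  at RRRL: (z+0) (SIMPLIFIABLE)
Found simplifiable subexpr at path root: (1*(((a*(z*y))+(x*(6*z)))*(((y*9)+(5*3))*((z+0)+b))))
One SIMPLIFY step would give: (((a*(z*y))+(x*(6*z)))*(((y*9)+(5*3))*((z+0)+b)))
-> NOT in normal form.

Answer: no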